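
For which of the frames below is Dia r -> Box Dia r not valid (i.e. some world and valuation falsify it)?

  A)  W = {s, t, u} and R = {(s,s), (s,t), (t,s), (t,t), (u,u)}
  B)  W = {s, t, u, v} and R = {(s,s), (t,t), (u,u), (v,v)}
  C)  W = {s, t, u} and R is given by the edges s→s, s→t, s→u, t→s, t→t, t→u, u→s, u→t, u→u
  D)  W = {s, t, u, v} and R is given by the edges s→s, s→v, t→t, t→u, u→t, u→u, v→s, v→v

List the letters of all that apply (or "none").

none

The schema Dia r -> Box Dia r is axiom 5; it is valid on a frame iff R is euclidean.
(A) R is euclidean (any two R-successors of the same world are R-related), so the schema is valid here.
(B) R is euclidean (any two R-successors of the same world are R-related), so the schema is valid here.
(C) R is euclidean (any two R-successors of the same world are R-related), so the schema is valid here.
(D) R is euclidean (any two R-successors of the same world are R-related), so the schema is valid here.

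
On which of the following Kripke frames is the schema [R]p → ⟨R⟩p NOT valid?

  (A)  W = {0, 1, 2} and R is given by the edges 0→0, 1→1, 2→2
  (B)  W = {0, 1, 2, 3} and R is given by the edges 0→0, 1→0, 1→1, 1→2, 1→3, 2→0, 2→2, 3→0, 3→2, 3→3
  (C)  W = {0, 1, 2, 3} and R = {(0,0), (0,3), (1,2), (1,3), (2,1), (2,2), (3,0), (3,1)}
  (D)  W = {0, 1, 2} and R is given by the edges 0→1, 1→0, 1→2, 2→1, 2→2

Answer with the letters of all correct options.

none

The schema [R]p → ⟨R⟩p is axiom D; it is valid on a frame iff R is serial.
(A) R is serial (every world has an R-successor), so the schema is valid here.
(B) R is serial (every world has an R-successor), so the schema is valid here.
(C) R is serial (every world has an R-successor), so the schema is valid here.
(D) R is serial (every world has an R-successor), so the schema is valid here.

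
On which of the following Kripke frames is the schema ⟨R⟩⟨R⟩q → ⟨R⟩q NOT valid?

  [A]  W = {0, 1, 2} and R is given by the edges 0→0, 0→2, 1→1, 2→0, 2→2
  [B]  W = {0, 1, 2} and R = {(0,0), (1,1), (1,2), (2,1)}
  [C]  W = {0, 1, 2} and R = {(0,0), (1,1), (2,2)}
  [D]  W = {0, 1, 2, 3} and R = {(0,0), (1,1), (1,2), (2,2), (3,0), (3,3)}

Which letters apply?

The schema ⟨R⟩⟨R⟩q → ⟨R⟩q is the dual of axiom 4; it is valid on a frame iff R is transitive.
(A) R is transitive (R is closed under composition), so the schema is valid here.
(B) R is not transitive (2 R 1 and 1 R 2 but not 2 R 2), so the schema fails here.
(C) R is transitive (R is closed under composition), so the schema is valid here.
(D) R is transitive (R is closed under composition), so the schema is valid here.

B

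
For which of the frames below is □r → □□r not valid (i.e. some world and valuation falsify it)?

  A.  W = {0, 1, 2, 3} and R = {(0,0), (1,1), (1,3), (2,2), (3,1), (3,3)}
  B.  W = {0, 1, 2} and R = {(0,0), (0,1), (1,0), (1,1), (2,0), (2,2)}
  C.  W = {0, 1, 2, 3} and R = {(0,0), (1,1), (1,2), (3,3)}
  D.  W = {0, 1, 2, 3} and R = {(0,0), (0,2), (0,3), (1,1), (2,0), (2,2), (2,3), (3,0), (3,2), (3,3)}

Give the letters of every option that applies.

B

The schema □r → □□r is axiom 4; it is valid on a frame iff R is transitive.
(A) R is transitive (R is closed under composition), so the schema is valid here.
(B) R is not transitive (2 R 0 and 0 R 1 but not 2 R 1), so the schema fails here.
(C) R is transitive (R is closed under composition), so the schema is valid here.
(D) R is transitive (R is closed under composition), so the schema is valid here.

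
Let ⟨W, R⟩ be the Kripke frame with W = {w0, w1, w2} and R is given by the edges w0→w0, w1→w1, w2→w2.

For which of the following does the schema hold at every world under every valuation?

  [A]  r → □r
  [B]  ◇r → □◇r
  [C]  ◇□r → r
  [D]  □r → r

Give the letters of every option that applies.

R is reflexive: each world relates to itself.
R is symmetric: every R-edge is matched by its reverse.
R is euclidean: any two R-successors of the same world are R-related.
R is a subset of the identity: every R-edge is a self-loop.
(A) r → □r is equivalent to ◇p→p; it holds exactly when R ⊆ identity. Here R ⊆ identity — valid.
(B) axiom 5: valid iff R is euclidean. R is euclidean — valid.
(C) the dual of axiom B: valid iff R is symmetric. R is symmetric — valid.
(D) □r → r is axiom T; it is valid on a frame exactly when R is reflexive. R is reflexive, so valid.

A, B, C, D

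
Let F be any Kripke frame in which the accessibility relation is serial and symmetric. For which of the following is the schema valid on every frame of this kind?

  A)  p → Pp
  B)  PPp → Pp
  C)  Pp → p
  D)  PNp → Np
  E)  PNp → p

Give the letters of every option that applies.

E

(A) p → Pp is the dual of axiom T; it is valid on a frame exactly when R is reflexive. Such an R need not be reflexive, so not valid.
(B) PPp → Pp is the dual of axiom 4, which corresponds to transitivity. Such an R need not be transitive — not valid.
(C) Pp → p (the converse of T) corresponds to R being a subset of the identity. Such an R need not be a subset of the identity, so not valid.
(D) PNp → Np is the dual of axiom 5, which corresponds to the euclidean property. Such an R need not be euclidean — not valid.
(E) the dual of axiom B: valid iff R is symmetric. Every such R is symmetric — valid.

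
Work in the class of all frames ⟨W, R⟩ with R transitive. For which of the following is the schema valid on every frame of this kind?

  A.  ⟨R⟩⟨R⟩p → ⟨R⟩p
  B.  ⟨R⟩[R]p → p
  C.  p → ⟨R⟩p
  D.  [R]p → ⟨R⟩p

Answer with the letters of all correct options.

A

(A) ⟨R⟩⟨R⟩p → ⟨R⟩p is the dual of axiom 4; it is valid on a frame exactly when R is transitive. Every such R is transitive, so valid.
(B) the dual of axiom B: valid iff R is symmetric. Such an R need not be symmetric — not valid.
(C) p → ⟨R⟩p is the dual of axiom T; it is valid on a frame exactly when R is reflexive. Such an R need not be reflexive, so not valid.
(D) [R]p → ⟨R⟩p (axiom D) characterises the serial frames. Such an R need not be serial — not valid.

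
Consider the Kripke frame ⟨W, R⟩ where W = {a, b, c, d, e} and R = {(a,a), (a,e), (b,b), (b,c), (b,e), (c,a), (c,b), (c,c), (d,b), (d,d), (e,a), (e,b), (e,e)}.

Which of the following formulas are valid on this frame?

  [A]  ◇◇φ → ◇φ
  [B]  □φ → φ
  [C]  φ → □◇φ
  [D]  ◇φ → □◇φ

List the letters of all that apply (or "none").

R is reflexive: each world relates to itself.
R is not symmetric: c R a but not a R c.
R is not transitive: a R e and e R b but not a R b.
R is not euclidean: b R c and b R e but not c R e.
(A) ◇◇φ → ◇φ (the dual of axiom 4) characterises the transitive frames. R is not transitive — not valid.
(B) axiom T: valid iff R is reflexive. R is reflexive — valid.
(C) φ → □◇φ is axiom B; it is valid on a frame exactly when R is symmetric. R is not symmetric, so not valid.
(D) axiom 5: valid iff R is euclidean. R is not euclidean — not valid.

B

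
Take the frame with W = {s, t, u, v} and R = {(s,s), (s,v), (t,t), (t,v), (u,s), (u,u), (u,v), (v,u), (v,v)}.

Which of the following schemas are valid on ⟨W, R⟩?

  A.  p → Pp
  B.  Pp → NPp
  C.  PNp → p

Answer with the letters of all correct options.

R is reflexive: each world relates to itself.
R is not symmetric: s R v but not v R s.
R is not euclidean: s R v and s R s but not v R s.
(A) p → Pp (the dual of axiom T) characterises the reflexive frames. R is reflexive — valid.
(B) Pp → NPp is axiom 5, which corresponds to the euclidean property. R is not euclidean — not valid.
(C) PNp → p is the dual of axiom B; it is valid on a frame exactly when R is symmetric. R is not symmetric, so not valid.

A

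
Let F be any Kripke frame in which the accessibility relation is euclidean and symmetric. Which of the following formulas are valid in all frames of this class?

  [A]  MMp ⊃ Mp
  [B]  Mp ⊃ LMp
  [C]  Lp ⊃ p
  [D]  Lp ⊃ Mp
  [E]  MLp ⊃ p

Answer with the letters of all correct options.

A, B, E

A symmetric euclidean relation is transitive (uRv and vRw give vRu by symmetry, then uRw by the euclidean condition, applied at v).
(A) MMp ⊃ Mp (the dual of axiom 4) characterises the transitive frames. Every such R is transitive — valid.
(B) axiom 5: valid iff R is euclidean. Every such R is euclidean — valid.
(C) Lp ⊃ p is axiom T, which corresponds to reflexivity. Such an R need not be reflexive — not valid.
(D) Lp ⊃ Mp is axiom D; it is valid on a frame exactly when R is serial. Such an R need not be serial, so not valid.
(E) the dual of axiom B: valid iff R is symmetric. Every such R is symmetric — valid.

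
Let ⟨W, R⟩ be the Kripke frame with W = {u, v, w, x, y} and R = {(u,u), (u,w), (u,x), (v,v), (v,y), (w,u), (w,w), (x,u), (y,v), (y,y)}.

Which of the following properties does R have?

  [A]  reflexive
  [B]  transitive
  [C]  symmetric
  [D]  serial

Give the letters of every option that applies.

(A) not reflexive: not x R x.
(B) not transitive: w R u and u R x but not w R x.
(C) symmetric: every R-edge is matched by its reverse.
(D) serial: every world has an R-successor.

C, D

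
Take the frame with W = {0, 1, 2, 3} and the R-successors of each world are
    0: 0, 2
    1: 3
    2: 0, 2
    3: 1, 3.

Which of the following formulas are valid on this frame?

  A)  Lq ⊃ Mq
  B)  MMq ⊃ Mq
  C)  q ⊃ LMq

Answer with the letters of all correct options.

R is symmetric: every R-edge is matched by its reverse.
R is not transitive: 1 R 3 and 3 R 1 but not 1 R 1.
R is serial: every world has an R-successor.
(A) Lq ⊃ Mq is axiom D, which corresponds to seriality. R is serial — valid.
(B) MMq ⊃ Mq is the dual of axiom 4; it is valid on a frame exactly when R is transitive. R is not transitive, so not valid.
(C) q ⊃ LMq is axiom B; it is valid on a frame exactly when R is symmetric. R is symmetric, so valid.

A, C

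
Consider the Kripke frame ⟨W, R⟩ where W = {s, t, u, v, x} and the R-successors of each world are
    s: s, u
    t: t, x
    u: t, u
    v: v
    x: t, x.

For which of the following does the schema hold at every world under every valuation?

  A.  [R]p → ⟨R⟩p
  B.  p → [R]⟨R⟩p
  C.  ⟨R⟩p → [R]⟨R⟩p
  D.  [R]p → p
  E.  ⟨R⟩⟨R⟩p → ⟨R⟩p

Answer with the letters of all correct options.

R is reflexive: each world relates to itself.
R is not symmetric: s R u but not u R s.
R is not transitive: s R u and u R t but not s R t.
R is not euclidean: s R u and s R s but not u R s.
R is serial: every world has an R-successor.
(A) [R]p → ⟨R⟩p is axiom D; it is valid on a frame exactly when R is serial. R is serial, so valid.
(B) p → [R]⟨R⟩p is axiom B, which corresponds to symmetry. R is not symmetric — not valid.
(C) ⟨R⟩p → [R]⟨R⟩p is axiom 5; it is valid on a frame exactly when R is euclidean. R is not euclidean, so not valid.
(D) axiom T: valid iff R is reflexive. R is reflexive — valid.
(E) ⟨R⟩⟨R⟩p → ⟨R⟩p is the dual of axiom 4; it is valid on a frame exactly when R is transitive. R is not transitive, so not valid.

A, D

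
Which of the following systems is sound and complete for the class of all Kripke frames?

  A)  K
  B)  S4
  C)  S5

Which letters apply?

(A) K is determined by exactly this class.
(B) S4 is determined by the class of reflexive and transitive frames.
(C) S5 is determined by the class of reflexive, symmetric, and transitive frames.

A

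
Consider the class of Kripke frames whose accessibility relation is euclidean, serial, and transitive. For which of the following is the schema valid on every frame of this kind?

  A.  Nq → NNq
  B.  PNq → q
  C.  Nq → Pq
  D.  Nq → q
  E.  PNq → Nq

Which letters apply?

(A) Nq → NNq (axiom 4) characterises the transitive frames. Every such R is transitive — valid.
(B) the dual of axiom B: valid iff R is symmetric. Such an R need not be symmetric — not valid.
(C) Nq → Pq (axiom D) characterises the serial frames. Every such R is serial — valid.
(D) axiom T: valid iff R is reflexive. Such an R need not be reflexive — not valid.
(E) PNq → Nq is the dual of axiom 5, which corresponds to the euclidean property. Every such R is euclidean — valid.

A, C, E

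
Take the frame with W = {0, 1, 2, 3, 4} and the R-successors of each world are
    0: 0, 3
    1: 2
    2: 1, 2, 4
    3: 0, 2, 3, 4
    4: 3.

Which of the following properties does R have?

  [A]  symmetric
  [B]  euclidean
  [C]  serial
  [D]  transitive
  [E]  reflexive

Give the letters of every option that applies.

C

(A) not symmetric: 2 R 4 but not 4 R 2.
(B) not euclidean: 2 R 1 and 2 R 4 but not 1 R 4.
(C) serial: every world has an R-successor.
(D) not transitive: 0 R 3 and 3 R 2 but not 0 R 2.
(E) not reflexive: not 1 R 1.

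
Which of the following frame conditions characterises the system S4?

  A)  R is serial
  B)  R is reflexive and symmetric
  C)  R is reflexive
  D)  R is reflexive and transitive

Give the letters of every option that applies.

D

(A) this class determines D, not S4.
(B) this class determines B (= KTB), not S4.
(C) this class determines T (= KT), not S4.
(D) S4 is sound and complete for exactly this class.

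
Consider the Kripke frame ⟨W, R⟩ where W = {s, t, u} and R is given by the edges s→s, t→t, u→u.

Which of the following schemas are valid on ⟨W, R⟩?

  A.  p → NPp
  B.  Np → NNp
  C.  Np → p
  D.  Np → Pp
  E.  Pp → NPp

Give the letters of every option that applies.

A, B, C, D, E

R is reflexive: each world relates to itself.
R is symmetric: every R-edge is matched by its reverse.
R is transitive: R is closed under composition.
R is euclidean: any two R-successors of the same world are R-related.
R is serial: every world has an R-successor.
(A) p → NPp (axiom B) characterises the symmetric frames. R is symmetric — valid.
(B) Np → NNp (axiom 4) characterises the transitive frames. R is transitive — valid.
(C) Np → p is axiom T; it is valid on a frame exactly when R is reflexive. R is reflexive, so valid.
(D) axiom D: valid iff R is serial. R is serial — valid.
(E) Pp → NPp is axiom 5, which corresponds to the euclidean property. R is euclidean — valid.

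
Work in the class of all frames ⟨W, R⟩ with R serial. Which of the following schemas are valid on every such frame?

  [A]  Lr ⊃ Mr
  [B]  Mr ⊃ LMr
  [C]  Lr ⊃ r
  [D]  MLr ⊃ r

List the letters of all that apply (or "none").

A

(A) Lr ⊃ Mr is axiom D; it is valid on a frame exactly when R is serial. Every such R is serial, so valid.
(B) Mr ⊃ LMr is axiom 5; it is valid on a frame exactly when R is euclidean. Such an R need not be euclidean, so not valid.
(C) Lr ⊃ r is axiom T, which corresponds to reflexivity. Such an R need not be reflexive — not valid.
(D) MLr ⊃ r is the dual of axiom B; it is valid on a frame exactly when R is symmetric. Such an R need not be symmetric, so not valid.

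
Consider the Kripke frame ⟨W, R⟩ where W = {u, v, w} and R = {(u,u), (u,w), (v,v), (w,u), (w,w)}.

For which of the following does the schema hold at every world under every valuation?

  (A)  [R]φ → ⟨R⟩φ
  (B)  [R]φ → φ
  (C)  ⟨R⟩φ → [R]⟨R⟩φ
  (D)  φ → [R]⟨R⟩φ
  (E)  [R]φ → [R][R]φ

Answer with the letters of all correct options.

A, B, C, D, E

R is reflexive: each world relates to itself.
R is symmetric: every R-edge is matched by its reverse.
R is transitive: R is closed under composition.
R is euclidean: any two R-successors of the same world are R-related.
R is serial: every world has an R-successor.
(A) [R]φ → ⟨R⟩φ is axiom D, which corresponds to seriality. R is serial — valid.
(B) [R]φ → φ (axiom T) characterises the reflexive frames. R is reflexive — valid.
(C) ⟨R⟩φ → [R]⟨R⟩φ is axiom 5; it is valid on a frame exactly when R is euclidean. R is euclidean, so valid.
(D) φ → [R]⟨R⟩φ (axiom B) characterises the symmetric frames. R is symmetric — valid.
(E) [R]φ → [R][R]φ is axiom 4, which corresponds to transitivity. R is transitive — valid.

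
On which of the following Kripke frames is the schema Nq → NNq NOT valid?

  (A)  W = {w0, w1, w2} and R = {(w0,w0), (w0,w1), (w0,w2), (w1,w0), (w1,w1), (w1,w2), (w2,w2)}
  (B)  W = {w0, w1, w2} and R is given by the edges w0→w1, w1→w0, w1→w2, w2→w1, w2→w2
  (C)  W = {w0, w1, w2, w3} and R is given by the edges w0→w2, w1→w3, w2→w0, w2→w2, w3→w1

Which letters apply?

B, C

The schema Nq → NNq is axiom 4; it is valid on a frame iff R is transitive.
(A) R is transitive (R is closed under composition), so the schema is valid here.
(B) R is not transitive (w0 R w1 and w1 R w0 but not w0 R w0), so the schema fails here.
(C) R is not transitive (w0 R w2 and w2 R w0 but not w0 R w0), so the schema fails here.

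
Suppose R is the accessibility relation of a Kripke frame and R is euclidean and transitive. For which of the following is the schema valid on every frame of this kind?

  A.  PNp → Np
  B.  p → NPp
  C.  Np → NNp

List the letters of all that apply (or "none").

A, C

(A) PNp → Np is the dual of axiom 5, which corresponds to the euclidean property. Every such R is euclidean — valid.
(B) p → NPp is axiom B; it is valid on a frame exactly when R is symmetric. Such an R need not be symmetric, so not valid.
(C) Np → NNp is axiom 4; it is valid on a frame exactly when R is transitive. Every such R is transitive, so valid.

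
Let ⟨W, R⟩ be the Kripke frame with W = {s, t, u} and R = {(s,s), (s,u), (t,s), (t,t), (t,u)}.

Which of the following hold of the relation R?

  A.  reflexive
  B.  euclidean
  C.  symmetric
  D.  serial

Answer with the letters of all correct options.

(A) not reflexive: not u R u.
(B) not euclidean: s R u and s R s but not u R s.
(C) not symmetric: s R u but not u R s.
(D) not serial: u has no R-successor.

none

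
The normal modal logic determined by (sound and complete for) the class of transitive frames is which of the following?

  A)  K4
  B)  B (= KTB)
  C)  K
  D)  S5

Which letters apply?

A

(A) K4 is determined by exactly this class.
(B) B (= KTB) is determined by the class of reflexive and symmetric frames.
(C) K is determined by the class of arbitrary frames.
(D) S5 is determined by the class of reflexive, symmetric, and transitive frames.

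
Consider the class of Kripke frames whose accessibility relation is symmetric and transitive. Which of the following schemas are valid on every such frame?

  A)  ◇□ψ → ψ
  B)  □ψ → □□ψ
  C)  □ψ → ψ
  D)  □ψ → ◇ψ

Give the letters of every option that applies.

A, B

A symmetric transitive relation is euclidean (uRv and uRw give vRu by symmetry, then vRw by transitivity).
(A) ◇□ψ → ψ is the dual of axiom B, which corresponds to symmetry. Every such R is symmetric — valid.
(B) □ψ → □□ψ (axiom 4) characterises the transitive frames. Every such R is transitive — valid.
(C) axiom T: valid iff R is reflexive. Such an R need not be reflexive — not valid.
(D) □ψ → ◇ψ is axiom D; it is valid on a frame exactly when R is serial. Such an R need not be serial, so not valid.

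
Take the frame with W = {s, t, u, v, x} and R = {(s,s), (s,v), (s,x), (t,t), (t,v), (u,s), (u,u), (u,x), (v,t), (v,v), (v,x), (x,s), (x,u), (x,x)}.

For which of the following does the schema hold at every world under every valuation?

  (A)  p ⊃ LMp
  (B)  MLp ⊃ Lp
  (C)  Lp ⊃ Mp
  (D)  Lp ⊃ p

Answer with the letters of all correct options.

R is reflexive: each world relates to itself.
R is not symmetric: s R v but not v R s.
R is not euclidean: s R v and s R s but not v R s.
R is serial: every world has an R-successor.
(A) axiom B: valid iff R is symmetric. R is not symmetric — not valid.
(B) MLp ⊃ Lp is the dual of axiom 5, which corresponds to the euclidean property. R is not euclidean — not valid.
(C) Lp ⊃ Mp is axiom D; it is valid on a frame exactly when R is serial. R is serial, so valid.
(D) Lp ⊃ p (axiom T) characterises the reflexive frames. R is reflexive — valid.

C, D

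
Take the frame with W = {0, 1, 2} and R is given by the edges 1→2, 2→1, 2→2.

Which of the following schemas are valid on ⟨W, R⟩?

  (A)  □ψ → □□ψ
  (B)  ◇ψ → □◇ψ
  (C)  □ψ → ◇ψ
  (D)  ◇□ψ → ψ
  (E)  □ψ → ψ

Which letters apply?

R is not reflexive: not 0 R 0.
R is symmetric: every R-edge is matched by its reverse.
R is not transitive: 1 R 2 and 2 R 1 but not 1 R 1.
R is not euclidean: 2 R 1 and 2 R 1 but not 1 R 1.
R is not serial: 0 has no R-successor.
(A) axiom 4: valid iff R is transitive. R is not transitive — not valid.
(B) axiom 5: valid iff R is euclidean. R is not euclidean — not valid.
(C) axiom D: valid iff R is serial. R is not serial — not valid.
(D) ◇□ψ → ψ (the dual of axiom B) characterises the symmetric frames. R is symmetric — valid.
(E) □ψ → ψ is axiom T, which corresponds to reflexivity. R is not reflexive — not valid.

D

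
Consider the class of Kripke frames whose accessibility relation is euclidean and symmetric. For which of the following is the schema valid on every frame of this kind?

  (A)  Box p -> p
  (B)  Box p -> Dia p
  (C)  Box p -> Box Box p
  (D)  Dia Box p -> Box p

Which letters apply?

C, D

A symmetric euclidean relation is transitive (uRv and vRw give vRu by symmetry, then uRw by the euclidean condition, applied at v).
(A) Box p -> p is axiom T; it is valid on a frame exactly when R is reflexive. Such an R need not be reflexive, so not valid.
(B) Box p -> Dia p is axiom D, which corresponds to seriality. Such an R need not be serial — not valid.
(C) Box p -> Box Box p (axiom 4) characterises the transitive frames. Every such R is transitive — valid.
(D) Dia Box p -> Box p is the dual of axiom 5; it is valid on a frame exactly when R is euclidean. Every such R is euclidean, so valid.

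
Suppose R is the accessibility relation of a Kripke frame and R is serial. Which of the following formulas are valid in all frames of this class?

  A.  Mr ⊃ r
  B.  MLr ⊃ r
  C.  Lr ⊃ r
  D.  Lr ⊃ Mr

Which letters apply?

(A) Mr ⊃ r (the converse of T) corresponds to R being a subset of the identity. Such an R need not be a subset of the identity, so not valid.
(B) MLr ⊃ r (the dual of axiom B) characterises the symmetric frames. Such an R need not be symmetric — not valid.
(C) Lr ⊃ r (axiom T) characterises the reflexive frames. Such an R need not be reflexive — not valid.
(D) Lr ⊃ Mr is axiom D; it is valid on a frame exactly when R is serial. Every such R is serial, so valid.

D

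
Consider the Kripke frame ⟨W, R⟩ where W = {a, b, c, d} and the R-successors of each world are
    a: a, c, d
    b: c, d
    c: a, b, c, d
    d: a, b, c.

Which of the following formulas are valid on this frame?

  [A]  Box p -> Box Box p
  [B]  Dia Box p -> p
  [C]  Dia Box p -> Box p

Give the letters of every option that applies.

B

R is symmetric: every R-edge is matched by its reverse.
R is not transitive: a R c and c R b but not a R b.
R is not euclidean: c R a and c R b but not a R b.
(A) Box p -> Box Box p is axiom 4; it is valid on a frame exactly when R is transitive. R is not transitive, so not valid.
(B) Dia Box p -> p is the dual of axiom B; it is valid on a frame exactly when R is symmetric. R is symmetric, so valid.
(C) Dia Box p -> Box p is the dual of axiom 5; it is valid on a frame exactly when R is euclidean. R is not euclidean, so not valid.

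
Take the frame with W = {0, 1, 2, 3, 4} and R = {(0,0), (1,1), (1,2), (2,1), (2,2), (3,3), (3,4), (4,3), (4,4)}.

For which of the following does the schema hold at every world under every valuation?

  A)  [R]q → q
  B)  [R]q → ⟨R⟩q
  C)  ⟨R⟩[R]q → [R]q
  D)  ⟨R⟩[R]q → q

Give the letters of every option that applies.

R is reflexive: each world relates to itself.
R is symmetric: every R-edge is matched by its reverse.
R is euclidean: any two R-successors of the same world are R-related.
R is serial: every world has an R-successor.
(A) [R]q → q is axiom T; it is valid on a frame exactly when R is reflexive. R is reflexive, so valid.
(B) axiom D: valid iff R is serial. R is serial — valid.
(C) ⟨R⟩[R]q → [R]q (the dual of axiom 5) characterises the euclidean frames. R is euclidean — valid.
(D) ⟨R⟩[R]q → q (the dual of axiom B) characterises the symmetric frames. R is symmetric — valid.

A, B, C, D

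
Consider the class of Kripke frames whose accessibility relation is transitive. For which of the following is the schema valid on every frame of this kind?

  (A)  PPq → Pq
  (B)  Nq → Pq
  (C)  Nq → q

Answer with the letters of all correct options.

(A) PPq → Pq is the dual of axiom 4, which corresponds to transitivity. Every such R is transitive — valid.
(B) Nq → Pq is axiom D; it is valid on a frame exactly when R is serial. Such an R need not be serial, so not valid.
(C) axiom T: valid iff R is reflexive. Such an R need not be reflexive — not valid.

A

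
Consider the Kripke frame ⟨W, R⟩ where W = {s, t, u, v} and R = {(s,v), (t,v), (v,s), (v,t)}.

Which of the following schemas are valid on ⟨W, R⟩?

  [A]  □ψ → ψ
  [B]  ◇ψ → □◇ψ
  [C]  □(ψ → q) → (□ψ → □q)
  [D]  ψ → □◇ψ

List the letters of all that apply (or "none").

C, D

R is not reflexive: not s R s.
R is symmetric: every R-edge is matched by its reverse.
R is not euclidean: v R s and v R t but not s R t.
(A) □ψ → ψ is axiom T, which corresponds to reflexivity. R is not reflexive — not valid.
(B) ◇ψ → □◇ψ (axiom 5) characterises the euclidean frames. R is not euclidean — not valid.
(C) □(ψ → q) → (□ψ → □q) is the K axiom; it holds on all frames — valid.
(D) axiom B: valid iff R is symmetric. R is symmetric — valid.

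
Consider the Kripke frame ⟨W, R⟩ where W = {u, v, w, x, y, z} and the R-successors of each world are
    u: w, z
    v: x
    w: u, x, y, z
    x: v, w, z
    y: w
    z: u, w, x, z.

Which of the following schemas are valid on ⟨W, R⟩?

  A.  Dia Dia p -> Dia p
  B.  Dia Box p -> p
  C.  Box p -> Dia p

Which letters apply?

B, C

R is symmetric: every R-edge is matched by its reverse.
R is not transitive: u R w and w R u but not u R u.
R is serial: every world has an R-successor.
(A) Dia Dia p -> Dia p is the dual of axiom 4, which corresponds to transitivity. R is not transitive — not valid.
(B) Dia Box p -> p is the dual of axiom B; it is valid on a frame exactly when R is symmetric. R is symmetric, so valid.
(C) axiom D: valid iff R is serial. R is serial — valid.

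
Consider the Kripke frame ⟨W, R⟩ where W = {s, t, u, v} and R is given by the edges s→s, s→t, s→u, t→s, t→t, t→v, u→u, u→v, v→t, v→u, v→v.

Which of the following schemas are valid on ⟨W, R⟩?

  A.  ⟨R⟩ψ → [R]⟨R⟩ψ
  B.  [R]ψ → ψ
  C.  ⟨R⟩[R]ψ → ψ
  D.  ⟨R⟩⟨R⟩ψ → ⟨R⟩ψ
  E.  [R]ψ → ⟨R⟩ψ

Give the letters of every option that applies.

B, E

R is reflexive: each world relates to itself.
R is not symmetric: s R u but not u R s.
R is not transitive: s R t and t R v but not s R v.
R is not euclidean: s R t and s R u but not t R u.
R is serial: every world has an R-successor.
(A) ⟨R⟩ψ → [R]⟨R⟩ψ is axiom 5, which corresponds to the euclidean property. R is not euclidean — not valid.
(B) [R]ψ → ψ (axiom T) characterises the reflexive frames. R is reflexive — valid.
(C) ⟨R⟩[R]ψ → ψ is the dual of axiom B, which corresponds to symmetry. R is not symmetric — not valid.
(D) the dual of axiom 4: valid iff R is transitive. R is not transitive — not valid.
(E) [R]ψ → ⟨R⟩ψ is axiom D; it is valid on a frame exactly when R is serial. R is serial, so valid.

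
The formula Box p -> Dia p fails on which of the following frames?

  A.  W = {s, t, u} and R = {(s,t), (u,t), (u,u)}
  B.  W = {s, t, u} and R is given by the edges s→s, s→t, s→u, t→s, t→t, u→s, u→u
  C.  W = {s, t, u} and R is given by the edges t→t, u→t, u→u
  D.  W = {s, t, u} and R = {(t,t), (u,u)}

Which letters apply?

A, C, D

The schema Box p -> Dia p is axiom D; it is valid on a frame iff R is serial.
(A) R is not serial (t has no R-successor), so the schema fails here.
(B) R is serial (every world has an R-successor), so the schema is valid here.
(C) R is not serial (s has no R-successor), so the schema fails here.
(D) R is not serial (s has no R-successor), so the schema fails here.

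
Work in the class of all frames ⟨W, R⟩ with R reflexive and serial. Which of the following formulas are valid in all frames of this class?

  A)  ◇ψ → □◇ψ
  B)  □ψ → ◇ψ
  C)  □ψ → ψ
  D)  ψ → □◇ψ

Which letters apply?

(A) ◇ψ → □◇ψ is axiom 5; it is valid on a frame exactly when R is euclidean. Such an R need not be euclidean, so not valid.
(B) □ψ → ◇ψ is axiom D, which corresponds to seriality. Every such R is serial — valid.
(C) □ψ → ψ is axiom T, which corresponds to reflexivity. Every such R is reflexive — valid.
(D) ψ → □◇ψ is axiom B, which corresponds to symmetry. Such an R need not be symmetric — not valid.

B, C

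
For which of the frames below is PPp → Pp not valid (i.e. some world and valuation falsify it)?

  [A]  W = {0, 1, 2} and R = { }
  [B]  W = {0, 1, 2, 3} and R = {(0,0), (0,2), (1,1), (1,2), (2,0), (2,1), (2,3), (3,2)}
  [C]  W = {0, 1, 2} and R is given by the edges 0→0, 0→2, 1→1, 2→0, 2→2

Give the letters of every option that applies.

B

The schema PPp → Pp is the dual of axiom 4; it is valid on a frame iff R is transitive.
(A) R is transitive (R is closed under composition), so the schema is valid here.
(B) R is not transitive (0 R 2 and 2 R 1 but not 0 R 1), so the schema fails here.
(C) R is transitive (R is closed under composition), so the schema is valid here.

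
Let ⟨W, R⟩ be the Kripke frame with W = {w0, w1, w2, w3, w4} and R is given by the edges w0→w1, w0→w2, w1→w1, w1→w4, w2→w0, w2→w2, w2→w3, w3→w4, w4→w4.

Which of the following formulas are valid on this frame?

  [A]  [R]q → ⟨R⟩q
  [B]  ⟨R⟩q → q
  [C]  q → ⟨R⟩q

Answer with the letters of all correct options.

R is not reflexive: not w0 R w0.
R is serial: every world has an R-successor.
R is not a subset of the identity: w0 R w1 with w0 ≠ w1.
(A) [R]q → ⟨R⟩q is axiom D; it is valid on a frame exactly when R is serial. R is serial, so valid.
(B) ⟨R⟩q → q (the converse of T) corresponds to R being a subset of the identity. Here R ⊄ identity, so not valid.
(C) q → ⟨R⟩q is the dual of axiom T, which corresponds to reflexivity. R is not reflexive — not valid.

A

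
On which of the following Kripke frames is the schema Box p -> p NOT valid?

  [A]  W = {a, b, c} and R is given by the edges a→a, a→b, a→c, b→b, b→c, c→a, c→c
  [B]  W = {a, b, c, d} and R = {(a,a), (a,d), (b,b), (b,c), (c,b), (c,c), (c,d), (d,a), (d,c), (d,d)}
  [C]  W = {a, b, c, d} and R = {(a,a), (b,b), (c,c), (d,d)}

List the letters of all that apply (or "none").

The schema Box p -> p is axiom T; it is valid on a frame iff R is reflexive.
(A) R is reflexive (each world relates to itself), so the schema is valid here.
(B) R is reflexive (each world relates to itself), so the schema is valid here.
(C) R is reflexive (each world relates to itself), so the schema is valid here.

none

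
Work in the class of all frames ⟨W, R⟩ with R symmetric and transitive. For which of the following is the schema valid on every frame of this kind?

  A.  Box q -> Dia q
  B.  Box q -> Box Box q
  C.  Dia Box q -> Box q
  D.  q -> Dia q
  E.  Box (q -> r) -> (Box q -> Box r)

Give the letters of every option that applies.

A symmetric transitive relation is euclidean (uRv and uRw give vRu by symmetry, then vRw by transitivity).
(A) Box q -> Dia q (axiom D) characterises the serial frames. Such an R need not be serial — not valid.
(B) Box q -> Box Box q (axiom 4) characterises the transitive frames. Every such R is transitive — valid.
(C) Dia Box q -> Box q is the dual of axiom 5, which corresponds to the euclidean property. Every such R is euclidean — valid.
(D) q -> Dia q is the dual of axiom T, which corresponds to reflexivity. Such an R need not be reflexive — not valid.
(E) this is just K, valid on every normal frame.

B, C, E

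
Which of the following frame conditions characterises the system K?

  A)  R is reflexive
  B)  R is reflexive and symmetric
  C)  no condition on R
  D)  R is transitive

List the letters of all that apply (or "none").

C

(A) this class determines T (= KT), not K.
(B) this class determines B (= KTB), not K.
(C) K is sound and complete for exactly this class.
(D) this class determines K4, not K.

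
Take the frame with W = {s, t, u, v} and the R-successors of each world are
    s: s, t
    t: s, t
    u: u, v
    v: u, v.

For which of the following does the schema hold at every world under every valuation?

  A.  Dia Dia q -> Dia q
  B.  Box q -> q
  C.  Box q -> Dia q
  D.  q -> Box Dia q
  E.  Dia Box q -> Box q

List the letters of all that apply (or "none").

R is reflexive: each world relates to itself.
R is symmetric: every R-edge is matched by its reverse.
R is transitive: R is closed under composition.
R is euclidean: any two R-successors of the same world are R-related.
R is serial: every world has an R-successor.
(A) the dual of axiom 4: valid iff R is transitive. R is transitive — valid.
(B) Box q -> q is axiom T; it is valid on a frame exactly when R is reflexive. R is reflexive, so valid.
(C) Box q -> Dia q is axiom D, which corresponds to seriality. R is serial — valid.
(D) axiom B: valid iff R is symmetric. R is symmetric — valid.
(E) Dia Box q -> Box q (the dual of axiom 5) characterises the euclidean frames. R is euclidean — valid.

A, B, C, D, E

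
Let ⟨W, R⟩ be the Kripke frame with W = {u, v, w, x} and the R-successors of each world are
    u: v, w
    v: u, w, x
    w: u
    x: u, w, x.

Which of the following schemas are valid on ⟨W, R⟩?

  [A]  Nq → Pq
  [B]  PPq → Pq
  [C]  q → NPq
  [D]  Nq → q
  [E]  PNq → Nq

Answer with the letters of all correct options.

R is not reflexive: not u R u.
R is not symmetric: v R w but not w R v.
R is not transitive: u R v and v R u but not u R u.
R is not euclidean: u R w and u R v but not w R v.
R is serial: every world has an R-successor.
(A) Nq → Pq is axiom D; it is valid on a frame exactly when R is serial. R is serial, so valid.
(B) PPq → Pq is the dual of axiom 4, which corresponds to transitivity. R is not transitive — not valid.
(C) axiom B: valid iff R is symmetric. R is not symmetric — not valid.
(D) Nq → q is axiom T; it is valid on a frame exactly when R is reflexive. R is not reflexive, so not valid.
(E) PNq → Nq is the dual of axiom 5, which corresponds to the euclidean property. R is not euclidean — not valid.

A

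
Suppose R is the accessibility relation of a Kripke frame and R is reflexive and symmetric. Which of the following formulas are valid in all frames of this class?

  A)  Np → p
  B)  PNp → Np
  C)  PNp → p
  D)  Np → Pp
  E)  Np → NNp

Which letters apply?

Reflexive relations are serial.
(A) axiom T: valid iff R is reflexive. Every such R is reflexive — valid.
(B) the dual of axiom 5: valid iff R is euclidean. Such an R need not be euclidean — not valid.
(C) PNp → p (the dual of axiom B) characterises the symmetric frames. Every such R is symmetric — valid.
(D) axiom D: valid iff R is serial. Every such R is serial — valid.
(E) Np → NNp (axiom 4) characterises the transitive frames. Such an R need not be transitive — not valid.

A, C, D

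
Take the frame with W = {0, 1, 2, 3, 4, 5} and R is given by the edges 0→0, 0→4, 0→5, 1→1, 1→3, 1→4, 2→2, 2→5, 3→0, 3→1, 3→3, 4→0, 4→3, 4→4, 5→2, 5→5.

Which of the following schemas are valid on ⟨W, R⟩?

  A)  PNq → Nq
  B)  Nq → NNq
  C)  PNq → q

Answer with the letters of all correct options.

none

R is not symmetric: 0 R 5 but not 5 R 0.
R is not transitive: 0 R 4 and 4 R 3 but not 0 R 3.
R is not euclidean: 0 R 4 and 0 R 5 but not 4 R 5.
(A) the dual of axiom 5: valid iff R is euclidean. R is not euclidean — not valid.
(B) Nq → NNq (axiom 4) characterises the transitive frames. R is not transitive — not valid.
(C) PNq → q is the dual of axiom B, which corresponds to symmetry. R is not symmetric — not valid.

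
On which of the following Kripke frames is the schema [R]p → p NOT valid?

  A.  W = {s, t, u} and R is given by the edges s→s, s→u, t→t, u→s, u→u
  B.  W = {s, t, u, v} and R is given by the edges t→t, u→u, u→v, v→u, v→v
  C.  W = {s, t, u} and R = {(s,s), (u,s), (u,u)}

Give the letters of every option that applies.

B, C

The schema [R]p → p is axiom T; it is valid on a frame iff R is reflexive.
(A) R is reflexive (each world relates to itself), so the schema is valid here.
(B) R is not reflexive (not s R s), so the schema fails here.
(C) R is not reflexive (not t R t), so the schema fails here.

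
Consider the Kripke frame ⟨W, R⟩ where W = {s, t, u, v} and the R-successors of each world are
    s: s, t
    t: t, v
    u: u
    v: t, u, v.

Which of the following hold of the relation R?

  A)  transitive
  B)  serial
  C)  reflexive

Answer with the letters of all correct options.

(A) not transitive: s R t and t R v but not s R v.
(B) serial: every world has an R-successor.
(C) reflexive: each world relates to itself.

B, C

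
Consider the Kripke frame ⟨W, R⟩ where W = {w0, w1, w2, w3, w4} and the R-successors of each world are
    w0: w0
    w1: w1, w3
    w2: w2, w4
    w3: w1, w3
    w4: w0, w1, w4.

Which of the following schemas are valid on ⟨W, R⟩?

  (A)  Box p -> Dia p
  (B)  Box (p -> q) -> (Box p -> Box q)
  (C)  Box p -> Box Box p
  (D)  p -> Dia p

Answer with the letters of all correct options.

A, B, D

R is reflexive: each world relates to itself.
R is not transitive: w2 R w4 and w4 R w0 but not w2 R w0.
R is serial: every world has an R-successor.
(A) Box p -> Dia p is axiom D; it is valid on a frame exactly when R is serial. R is serial, so valid.
(B) Box (p -> q) -> (Box p -> Box q) is axiom K, valid on every Kripke frame — valid.
(C) Box p -> Box Box p (axiom 4) characterises the transitive frames. R is not transitive — not valid.
(D) p -> Dia p is the dual of axiom T, which corresponds to reflexivity. R is reflexive — valid.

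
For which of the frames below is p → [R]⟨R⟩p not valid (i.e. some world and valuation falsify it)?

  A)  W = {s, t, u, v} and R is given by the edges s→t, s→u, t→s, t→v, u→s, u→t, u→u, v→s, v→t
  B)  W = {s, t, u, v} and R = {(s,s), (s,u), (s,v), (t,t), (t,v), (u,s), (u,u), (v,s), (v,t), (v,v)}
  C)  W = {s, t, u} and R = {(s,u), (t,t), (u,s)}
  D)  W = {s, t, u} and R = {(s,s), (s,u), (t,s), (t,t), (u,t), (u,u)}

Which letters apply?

A, D

The schema p → [R]⟨R⟩p is axiom B; it is valid on a frame iff R is symmetric.
(A) R is not symmetric (u R t but not t R u), so the schema fails here.
(B) R is symmetric (every R-edge is matched by its reverse), so the schema is valid here.
(C) R is symmetric (every R-edge is matched by its reverse), so the schema is valid here.
(D) R is not symmetric (s R u but not u R s), so the schema fails here.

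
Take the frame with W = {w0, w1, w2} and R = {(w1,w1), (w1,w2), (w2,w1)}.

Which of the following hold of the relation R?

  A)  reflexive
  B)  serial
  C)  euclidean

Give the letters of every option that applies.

(A) not reflexive: not w0 R w0.
(B) not serial: w0 has no R-successor.
(C) not euclidean: w1 R w2 and w1 R w2 but not w2 R w2.

none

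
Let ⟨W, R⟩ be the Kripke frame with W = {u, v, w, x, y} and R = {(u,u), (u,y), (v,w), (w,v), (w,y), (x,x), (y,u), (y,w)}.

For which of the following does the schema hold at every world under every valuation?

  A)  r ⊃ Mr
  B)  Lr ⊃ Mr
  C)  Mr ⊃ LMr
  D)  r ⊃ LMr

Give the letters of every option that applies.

R is not reflexive: not v R v.
R is symmetric: every R-edge is matched by its reverse.
R is not euclidean: w R v and w R y but not v R y.
R is serial: every world has an R-successor.
(A) the dual of axiom T: valid iff R is reflexive. R is not reflexive — not valid.
(B) Lr ⊃ Mr (axiom D) characterises the serial frames. R is serial — valid.
(C) Mr ⊃ LMr (axiom 5) characterises the euclidean frames. R is not euclidean — not valid.
(D) r ⊃ LMr (axiom B) characterises the symmetric frames. R is symmetric — valid.

B, D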